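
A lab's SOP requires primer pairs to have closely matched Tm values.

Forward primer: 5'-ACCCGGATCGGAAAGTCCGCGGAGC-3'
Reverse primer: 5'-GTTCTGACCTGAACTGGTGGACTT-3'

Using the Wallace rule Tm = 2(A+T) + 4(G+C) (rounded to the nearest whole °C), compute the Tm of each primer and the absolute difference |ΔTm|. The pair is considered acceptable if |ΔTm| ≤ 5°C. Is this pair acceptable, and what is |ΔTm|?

Forward: A=6 T=2 G=9 C=8 → Tm = 2·8 + 4·17 = 84°C.
Reverse: A=4 T=8 G=7 C=5 → Tm = 2·12 + 4·12 = 72°C.
|ΔTm| = |84 − 72| = 12°C, > 5°C.

|ΔTm| = 12°C; the pair is not acceptable.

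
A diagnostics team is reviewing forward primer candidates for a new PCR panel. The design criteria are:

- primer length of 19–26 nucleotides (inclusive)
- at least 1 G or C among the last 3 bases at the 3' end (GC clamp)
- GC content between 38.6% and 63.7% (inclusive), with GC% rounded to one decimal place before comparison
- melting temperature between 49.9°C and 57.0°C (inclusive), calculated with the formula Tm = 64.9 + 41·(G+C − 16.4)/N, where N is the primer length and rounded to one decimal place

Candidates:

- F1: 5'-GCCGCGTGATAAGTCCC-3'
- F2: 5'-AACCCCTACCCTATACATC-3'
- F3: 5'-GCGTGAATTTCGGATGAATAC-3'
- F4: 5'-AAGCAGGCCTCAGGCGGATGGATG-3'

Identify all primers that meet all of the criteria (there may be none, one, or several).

F3 only.

F1 (17 nt, A=3 T=3 G=5 C=6): length 17, outside 19–26 ✗; 3' end CCC has 3 G/C ✓; GC 11/17 = 64.7%, outside 38.6–63.7% ✗; Tm = 64.9 + 41·(11 − 16.4)/17 = 51.9°C ✓ — fails.
F2 (19 nt, A=6 T=4 G=0 C=9): length 19 ✓; 3' end ATC has 1 G/C ✓; GC 9/19 = 47.4% ✓; Tm = 64.9 + 41·(9 − 16.4)/19 = 48.9°C, outside 49.9–57.0°C ✗ — fails.
F3 (21 nt, A=6 T=6 G=6 C=3): length 21 ✓; 3' end TAC has 1 G/C ✓; GC 9/21 = 42.9% ✓; Tm = 64.9 + 41·(9 − 16.4)/21 = 50.5°C ✓ — passes.
F4 (24 nt, A=6 T=3 G=10 C=5): length 24 ✓; 3' end ATG has 1 G/C ✓; GC 15/24 = 62.5% ✓; Tm = 64.9 + 41·(15 − 16.4)/24 = 62.5°C, outside 49.9–57.0°C ✗ — fails.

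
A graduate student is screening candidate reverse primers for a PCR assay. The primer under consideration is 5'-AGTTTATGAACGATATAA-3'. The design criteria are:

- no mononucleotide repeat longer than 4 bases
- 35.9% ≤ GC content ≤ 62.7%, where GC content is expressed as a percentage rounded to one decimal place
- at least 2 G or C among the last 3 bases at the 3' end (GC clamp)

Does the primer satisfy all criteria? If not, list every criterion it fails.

Base counts: A=8, T=6, G=3, C=1 (length 18).
homopolymer run: longest run = 3 ✓
GC content: GC 4/18 = 22.2%, outside 35.9–62.7% ✗
GC clamp: 3' end TAA has 0 G/C, need ≥2 ✗

Fails: GC content, GC clamp.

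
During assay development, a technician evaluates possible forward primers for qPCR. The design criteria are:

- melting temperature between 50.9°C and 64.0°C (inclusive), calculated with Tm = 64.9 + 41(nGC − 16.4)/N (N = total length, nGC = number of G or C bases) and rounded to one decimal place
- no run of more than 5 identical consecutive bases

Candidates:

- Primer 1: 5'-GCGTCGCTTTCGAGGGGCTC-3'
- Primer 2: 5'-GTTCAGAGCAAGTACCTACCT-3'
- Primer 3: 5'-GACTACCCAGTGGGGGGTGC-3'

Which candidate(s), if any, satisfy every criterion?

Primer 1 (20 nt, A=1 T=5 G=8 C=6): Tm = 64.9 + 41·(14 − 16.4)/20 = 60.0°C ✓; longest run = 4 ✓ — passes.
Primer 2 (21 nt, A=6 T=5 G=4 C=6): Tm = 64.9 + 41·(10 − 16.4)/21 = 52.4°C ✓; longest run = 2 ✓ — passes.
Primer 3 (20 nt, A=3 T=3 G=9 C=5): Tm = 64.9 + 41·(14 − 16.4)/20 = 60.0°C ✓; longest run = 6, exceeds 5 ✗ — fails.

Primer 1 and Primer 2.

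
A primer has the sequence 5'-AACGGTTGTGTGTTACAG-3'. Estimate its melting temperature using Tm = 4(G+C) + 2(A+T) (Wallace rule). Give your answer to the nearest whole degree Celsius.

52°C

Base counts: A=4, T=6, G=6, C=2 (length 18).
Tm = 2·(4+6) + 4·(6+2) = 2·10 + 4·8 = 20 + 32 = 52°C.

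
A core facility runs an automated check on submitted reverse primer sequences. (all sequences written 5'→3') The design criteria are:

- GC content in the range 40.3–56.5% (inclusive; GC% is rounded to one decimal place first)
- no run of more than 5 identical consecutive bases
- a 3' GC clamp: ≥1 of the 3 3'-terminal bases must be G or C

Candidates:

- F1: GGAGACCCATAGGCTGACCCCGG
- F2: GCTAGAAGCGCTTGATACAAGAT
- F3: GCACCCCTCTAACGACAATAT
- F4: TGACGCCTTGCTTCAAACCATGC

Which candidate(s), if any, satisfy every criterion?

F1 (23 nt, A=5 T=2 G=8 C=8): GC 16/23 = 69.6%, outside 40.3–56.5% ✗; longest run = 4 ✓; 3' end CGG has 3 G/C ✓ — fails.
F2 (23 nt, A=8 T=5 G=6 C=4): GC 10/23 = 43.5% ✓; longest run = 2 ✓; 3' end GAT has 1 G/C ✓ — passes.
F3 (21 nt, A=7 T=4 G=2 C=8): GC 10/21 = 47.6% ✓; longest run = 4 ✓; 3' end TAT has 0 G/C, need ≥1 ✗ — fails.
F4 (23 nt, A=5 T=6 G=4 C=8): GC 12/23 = 52.2% ✓; longest run = 3 ✓; 3' end TGC has 2 G/C ✓ — passes.

F2 and F4.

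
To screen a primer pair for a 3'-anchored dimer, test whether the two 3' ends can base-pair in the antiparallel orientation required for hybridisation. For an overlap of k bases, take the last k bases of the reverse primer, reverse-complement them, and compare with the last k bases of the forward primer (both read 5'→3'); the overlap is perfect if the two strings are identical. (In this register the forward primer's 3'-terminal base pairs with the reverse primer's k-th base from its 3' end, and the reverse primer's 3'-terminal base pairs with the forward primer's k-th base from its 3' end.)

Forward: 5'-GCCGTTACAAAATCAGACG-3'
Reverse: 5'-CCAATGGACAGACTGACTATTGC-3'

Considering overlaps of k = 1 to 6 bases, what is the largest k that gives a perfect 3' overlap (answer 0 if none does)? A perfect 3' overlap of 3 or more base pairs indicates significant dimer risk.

Last 6 bases (5'→3') — forward …CAGACG, reverse …TATTGC.
Reverse complement of the reverse primer's last 6 bases: GCAATA; its first k bases are the reverse complement of the reverse primer's last k bases, so a perfect k-base overlap needs the forward primer's last k bases to equal them.
Comparing (forward last k vs required): k=1: G vs G ✓; k=2: CG vs GC ✗; k=3: ACG vs GCA ✗; k=4: GACG vs GCAA ✗; k=5: AGACG vs GCAAT ✗; k=6: CAGACG vs GCAATA ✗.
Only k = 1 is perfect, so the longest perfect 3' overlap is 1.

Longest perfect overlap: 1 complementary base pair; below the dimer-risk threshold (threshold 3).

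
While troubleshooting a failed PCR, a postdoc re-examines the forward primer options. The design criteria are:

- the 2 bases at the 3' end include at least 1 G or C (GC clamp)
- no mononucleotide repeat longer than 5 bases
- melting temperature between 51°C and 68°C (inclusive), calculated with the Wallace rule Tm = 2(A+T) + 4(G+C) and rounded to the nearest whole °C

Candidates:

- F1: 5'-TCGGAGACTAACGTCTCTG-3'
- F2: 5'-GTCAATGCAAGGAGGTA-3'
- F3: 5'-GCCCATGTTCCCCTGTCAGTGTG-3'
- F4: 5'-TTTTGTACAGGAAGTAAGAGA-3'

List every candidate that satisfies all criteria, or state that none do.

F1 (19 nt, A=4 T=5 G=5 C=5): 3' end TG has 1 G/C ✓; longest run = 2 ✓; Tm = 2·9 + 4·10 = 58°C ✓ — passes.
F2 (17 nt, A=6 T=3 G=6 C=2): 3' end TA has 0 G/C, need ≥1 ✗; longest run = 2 ✓; Tm = 2·9 + 4·8 = 50°C, outside 51–68°C ✗ — fails.
F3 (23 nt, A=2 T=7 G=6 C=8): 3' end TG has 1 G/C ✓; longest run = 4 ✓; Tm = 2·9 + 4·14 = 74°C, outside 51–68°C ✗ — fails.
F4 (21 nt, A=8 T=6 G=6 C=1): 3' end GA has 1 G/C ✓; longest run = 4 ✓; Tm = 2·14 + 4·7 = 56°C ✓ — passes.

F1 and F4.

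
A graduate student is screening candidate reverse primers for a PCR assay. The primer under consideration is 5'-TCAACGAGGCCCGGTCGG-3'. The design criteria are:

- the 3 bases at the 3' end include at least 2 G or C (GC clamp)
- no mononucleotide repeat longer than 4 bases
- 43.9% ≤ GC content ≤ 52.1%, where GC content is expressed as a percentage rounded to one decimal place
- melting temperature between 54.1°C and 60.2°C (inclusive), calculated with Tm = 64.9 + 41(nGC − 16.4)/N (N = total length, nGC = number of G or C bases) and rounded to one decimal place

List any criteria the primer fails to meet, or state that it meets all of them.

Fails: GC content.

Base counts: A=3, T=2, G=7, C=6 (length 18).
GC clamp: 3' end CGG has 3 G/C ✓
homopolymer run: longest run = 3 ✓
GC content: GC 13/18 = 72.2%, outside 43.9–52.1% ✗
Tm: Tm = 64.9 + 41·(13 − 16.4)/18 = 57.2°C ✓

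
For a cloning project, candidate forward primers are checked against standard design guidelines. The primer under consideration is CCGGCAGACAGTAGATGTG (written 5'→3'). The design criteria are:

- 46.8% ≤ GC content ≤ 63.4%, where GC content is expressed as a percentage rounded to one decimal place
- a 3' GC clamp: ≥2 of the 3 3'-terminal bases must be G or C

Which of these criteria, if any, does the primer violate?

Meets all criteria.

Base counts: A=5, T=3, G=7, C=4 (length 19).
GC content: GC 11/19 = 57.9% ✓
GC clamp: 3' end GTG has 2 G/C ✓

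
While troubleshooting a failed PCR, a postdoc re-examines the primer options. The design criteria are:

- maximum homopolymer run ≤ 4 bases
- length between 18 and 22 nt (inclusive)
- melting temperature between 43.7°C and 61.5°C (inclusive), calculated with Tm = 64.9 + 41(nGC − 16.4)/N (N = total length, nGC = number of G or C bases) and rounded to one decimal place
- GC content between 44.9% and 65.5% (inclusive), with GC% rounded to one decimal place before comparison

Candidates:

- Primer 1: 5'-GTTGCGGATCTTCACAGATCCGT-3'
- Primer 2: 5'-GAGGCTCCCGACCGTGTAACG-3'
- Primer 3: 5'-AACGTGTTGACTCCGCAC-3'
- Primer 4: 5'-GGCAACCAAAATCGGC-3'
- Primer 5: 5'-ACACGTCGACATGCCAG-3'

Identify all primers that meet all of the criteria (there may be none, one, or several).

Primer 3 only.

Primer 1 (23 nt, A=4 T=7 G=6 C=6): longest run = 2 ✓; length 23, outside 18–22 ✗; Tm = 64.9 + 41·(12 − 16.4)/23 = 57.1°C ✓; GC 12/23 = 52.2% ✓ — fails.
Primer 2 (21 nt, A=4 T=3 G=7 C=7): longest run = 3 ✓; length 21 ✓; Tm = 64.9 + 41·(14 − 16.4)/21 = 60.2°C ✓; GC 14/21 = 66.7%, outside 44.9–65.5% ✗ — fails.
Primer 3 (18 nt, A=4 T=4 G=4 C=6): longest run = 2 ✓; length 18 ✓; Tm = 64.9 + 41·(10 − 16.4)/18 = 50.3°C ✓; GC 10/18 = 55.6% ✓ — passes.
Primer 4 (16 nt, A=6 T=1 G=4 C=5): longest run = 4 ✓; length 16, outside 18–22 ✗; Tm = 64.9 + 41·(9 − 16.4)/16 = 45.9°C ✓; GC 9/16 = 56.3% ✓ — fails.
Primer 5 (17 nt, A=5 T=2 G=4 C=6): longest run = 2 ✓; length 17, outside 18–22 ✗; Tm = 64.9 + 41·(10 − 16.4)/17 = 49.5°C ✓; GC 10/17 = 58.8% ✓ — fails.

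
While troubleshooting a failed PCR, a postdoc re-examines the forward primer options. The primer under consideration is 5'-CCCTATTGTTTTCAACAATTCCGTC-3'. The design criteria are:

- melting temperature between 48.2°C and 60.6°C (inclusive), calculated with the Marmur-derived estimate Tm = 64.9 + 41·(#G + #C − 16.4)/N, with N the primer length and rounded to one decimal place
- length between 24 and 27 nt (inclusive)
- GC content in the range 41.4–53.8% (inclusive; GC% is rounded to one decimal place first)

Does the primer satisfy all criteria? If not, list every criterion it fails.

Base counts: A=5, T=10, G=2, C=8 (length 25).
Tm: Tm = 64.9 + 41·(10 − 16.4)/25 = 54.4°C ✓
length: length 25 ✓
GC content: GC 10/25 = 40.0%, outside 41.4–53.8% ✗

Fails: GC content.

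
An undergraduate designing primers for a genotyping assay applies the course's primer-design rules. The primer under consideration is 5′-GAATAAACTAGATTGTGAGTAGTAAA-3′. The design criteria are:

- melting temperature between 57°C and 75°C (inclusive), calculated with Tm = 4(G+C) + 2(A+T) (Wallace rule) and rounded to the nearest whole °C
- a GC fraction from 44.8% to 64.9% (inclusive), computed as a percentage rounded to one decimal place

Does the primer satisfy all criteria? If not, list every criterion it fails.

Fails: GC content.

Base counts: A=12, T=7, G=6, C=1 (length 26).
Tm: Tm = 2·19 + 4·7 = 66°C ✓
GC content: GC 7/26 = 26.9%, outside 44.8–64.9% ✗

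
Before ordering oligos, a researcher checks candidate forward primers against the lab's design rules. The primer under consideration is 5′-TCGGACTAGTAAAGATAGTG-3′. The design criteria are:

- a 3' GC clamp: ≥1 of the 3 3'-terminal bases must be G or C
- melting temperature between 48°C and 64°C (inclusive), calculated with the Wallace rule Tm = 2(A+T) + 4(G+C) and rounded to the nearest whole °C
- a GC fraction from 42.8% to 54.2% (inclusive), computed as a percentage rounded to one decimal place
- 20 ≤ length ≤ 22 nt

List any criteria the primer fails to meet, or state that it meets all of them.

Base counts: A=7, T=5, G=6, C=2 (length 20).
GC clamp: 3' end GTG has 2 G/C ✓
Tm: Tm = 2·12 + 4·8 = 56°C ✓
GC content: GC 8/20 = 40.0%, outside 42.8–54.2% ✗
length: length 20 ✓

Fails: GC content.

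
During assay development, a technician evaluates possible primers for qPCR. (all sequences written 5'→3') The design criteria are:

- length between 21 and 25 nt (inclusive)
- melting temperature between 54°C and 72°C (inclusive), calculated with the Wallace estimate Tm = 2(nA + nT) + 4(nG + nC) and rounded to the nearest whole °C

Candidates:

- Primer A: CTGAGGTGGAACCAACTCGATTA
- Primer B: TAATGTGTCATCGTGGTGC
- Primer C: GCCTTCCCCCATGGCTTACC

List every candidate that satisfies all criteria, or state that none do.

Primer A (23 nt, A=7 T=5 G=6 C=5): length 23 ✓; Tm = 2·12 + 4·11 = 68°C ✓ — passes.
Primer B (19 nt, A=3 T=7 G=6 C=3): length 19, outside 21–25 ✗; Tm = 2·10 + 4·9 = 56°C ✓ — fails.
Primer C (20 nt, A=2 T=5 G=3 C=10): length 20, outside 21–25 ✗; Tm = 2·7 + 4·13 = 66°C ✓ — fails.

Primer A only.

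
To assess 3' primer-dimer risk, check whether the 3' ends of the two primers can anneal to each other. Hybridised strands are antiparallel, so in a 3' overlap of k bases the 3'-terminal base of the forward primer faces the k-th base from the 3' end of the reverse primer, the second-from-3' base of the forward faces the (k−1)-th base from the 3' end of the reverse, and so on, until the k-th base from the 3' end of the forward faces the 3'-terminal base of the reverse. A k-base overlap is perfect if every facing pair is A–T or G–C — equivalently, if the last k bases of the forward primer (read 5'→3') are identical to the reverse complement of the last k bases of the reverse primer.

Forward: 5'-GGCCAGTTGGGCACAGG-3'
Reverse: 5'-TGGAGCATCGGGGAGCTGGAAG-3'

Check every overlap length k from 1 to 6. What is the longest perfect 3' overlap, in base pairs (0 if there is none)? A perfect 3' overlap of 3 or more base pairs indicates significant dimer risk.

Longest perfect overlap: 0 complementary base pairs; below the dimer-risk threshold (threshold 3).

Last 6 bases (5'→3') — forward …CACAGG, reverse …TGGAAG.
Reverse complement of the reverse primer's last 6 bases: CTTCCA; its first k bases are the reverse complement of the reverse primer's last k bases, so a perfect k-base overlap needs the forward primer's last k bases to equal them.
Comparing (forward last k vs required): k=1: G vs C ✗; k=2: GG vs CT ✗; k=3: AGG vs CTT ✗; k=4: CAGG vs CTTC ✗; k=5: ACAGG vs CTTCC ✗; k=6: CACAGG vs CTTCCA ✗.
No overlap length from 1 to 6 is perfect, so the longest perfect 3' overlap is 0.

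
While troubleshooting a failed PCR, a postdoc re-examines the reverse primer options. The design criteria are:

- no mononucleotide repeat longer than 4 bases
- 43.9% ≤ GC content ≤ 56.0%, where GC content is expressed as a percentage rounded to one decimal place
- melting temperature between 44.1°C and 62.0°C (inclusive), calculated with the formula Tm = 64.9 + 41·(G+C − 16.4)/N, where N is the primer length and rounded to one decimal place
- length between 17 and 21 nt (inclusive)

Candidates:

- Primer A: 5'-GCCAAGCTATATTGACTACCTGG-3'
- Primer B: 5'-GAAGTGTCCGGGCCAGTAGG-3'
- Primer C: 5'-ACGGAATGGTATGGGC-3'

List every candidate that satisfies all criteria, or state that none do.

Primer A (23 nt, A=6 T=6 G=5 C=6): longest run = 2 ✓; GC 11/23 = 47.8% ✓; Tm = 64.9 + 41·(11 − 16.4)/23 = 55.3°C ✓; length 23, outside 17–21 ✗ — fails.
Primer B (20 nt, A=4 T=3 G=9 C=4): longest run = 3 ✓; GC 13/20 = 65.0%, outside 43.9–56.0% ✗; Tm = 64.9 + 41·(13 − 16.4)/20 = 57.9°C ✓; length 20 ✓ — fails.
Primer C (16 nt, A=4 T=3 G=7 C=2): longest run = 3 ✓; GC 9/16 = 56.3%, outside 43.9–56.0% ✗; Tm = 64.9 + 41·(9 − 16.4)/16 = 45.9°C ✓; length 16, outside 17–21 ✗ — fails.

None of the candidates satisfy all criteria.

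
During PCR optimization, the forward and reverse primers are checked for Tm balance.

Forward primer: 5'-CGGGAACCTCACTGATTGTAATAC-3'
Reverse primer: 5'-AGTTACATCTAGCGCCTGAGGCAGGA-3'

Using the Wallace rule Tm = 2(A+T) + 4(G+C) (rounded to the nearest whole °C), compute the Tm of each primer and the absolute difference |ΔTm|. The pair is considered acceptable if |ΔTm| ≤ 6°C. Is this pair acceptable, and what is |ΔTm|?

|ΔTm| = 10°C; the pair is not acceptable.

Forward: A=7 T=6 G=5 C=6 → Tm = 2·13 + 4·11 = 70°C.
Reverse: A=7 T=5 G=8 C=6 → Tm = 2·12 + 4·14 = 80°C.
|ΔTm| = |70 − 80| = 10°C, > 6°C.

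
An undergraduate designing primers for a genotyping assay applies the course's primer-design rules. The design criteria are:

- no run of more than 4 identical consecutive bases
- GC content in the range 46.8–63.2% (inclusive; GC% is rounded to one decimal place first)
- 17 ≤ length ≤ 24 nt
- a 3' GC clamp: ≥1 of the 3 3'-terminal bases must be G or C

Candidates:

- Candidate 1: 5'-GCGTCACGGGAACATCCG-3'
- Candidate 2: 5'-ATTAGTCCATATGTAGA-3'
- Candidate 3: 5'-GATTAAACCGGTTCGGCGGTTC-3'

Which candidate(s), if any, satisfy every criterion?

Candidate 1 (18 nt, A=4 T=2 G=6 C=6): longest run = 3 ✓; GC 12/18 = 66.7%, outside 46.8–63.2% ✗; length 18 ✓; 3' end CCG has 3 G/C ✓ — fails.
Candidate 2 (17 nt, A=6 T=6 G=3 C=2): longest run = 2 ✓; GC 5/17 = 29.4%, outside 46.8–63.2% ✗; length 17 ✓; 3' end AGA has 1 G/C ✓ — fails.
Candidate 3 (22 nt, A=4 T=6 G=7 C=5): longest run = 3 ✓; GC 12/22 = 54.5% ✓; length 22 ✓; 3' end TTC has 1 G/C ✓ — passes.

Candidate 3 only.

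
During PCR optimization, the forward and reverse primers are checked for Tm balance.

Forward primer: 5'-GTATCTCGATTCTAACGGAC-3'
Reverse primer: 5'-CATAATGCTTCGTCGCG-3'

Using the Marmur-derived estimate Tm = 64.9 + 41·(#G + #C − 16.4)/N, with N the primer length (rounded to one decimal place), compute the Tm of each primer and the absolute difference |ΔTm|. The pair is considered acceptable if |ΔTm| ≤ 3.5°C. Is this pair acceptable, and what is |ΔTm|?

|ΔTm| = 2.6°C; the pair is acceptable.

Forward: G+C = 9, N = 20 → Tm = 64.9 + 41·(9 − 16.4)/20 = 49.7°C.
Reverse: G+C = 9, N = 17 → Tm = 64.9 + 41·(9 − 16.4)/17 = 47.1°C.
|ΔTm| = |49.7 − 47.1| = 2.6°C, ≤ 3.5°C.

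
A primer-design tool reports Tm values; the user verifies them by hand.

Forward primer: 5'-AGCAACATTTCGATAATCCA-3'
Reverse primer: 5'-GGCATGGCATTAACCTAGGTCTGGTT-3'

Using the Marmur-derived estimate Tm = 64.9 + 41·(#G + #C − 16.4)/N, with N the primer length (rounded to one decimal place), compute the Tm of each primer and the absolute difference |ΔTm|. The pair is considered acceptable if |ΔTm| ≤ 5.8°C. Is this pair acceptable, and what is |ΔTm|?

Forward: G+C = 7, N = 20 → Tm = 64.9 + 41·(7 − 16.4)/20 = 45.6°C.
Reverse: G+C = 13, N = 26 → Tm = 64.9 + 41·(13 − 16.4)/26 = 59.5°C.
|ΔTm| = |45.6 − 59.5| = 13.9°C, > 5.8°C.

|ΔTm| = 13.9°C; the pair is not acceptable.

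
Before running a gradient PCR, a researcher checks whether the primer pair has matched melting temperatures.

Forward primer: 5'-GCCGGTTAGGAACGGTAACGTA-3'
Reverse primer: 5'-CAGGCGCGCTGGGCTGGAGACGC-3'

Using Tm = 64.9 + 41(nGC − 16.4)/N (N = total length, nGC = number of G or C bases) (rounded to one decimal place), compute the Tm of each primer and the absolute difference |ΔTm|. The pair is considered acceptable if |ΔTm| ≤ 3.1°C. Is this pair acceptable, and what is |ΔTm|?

|ΔTm| = 11.1°C; the pair is not acceptable.

Forward: G+C = 12, N = 22 → Tm = 64.9 + 41·(12 − 16.4)/22 = 56.7°C.
Reverse: G+C = 18, N = 23 → Tm = 64.9 + 41·(18 − 16.4)/23 = 67.8°C.
|ΔTm| = |56.7 − 67.8| = 11.1°C, > 3.1°C.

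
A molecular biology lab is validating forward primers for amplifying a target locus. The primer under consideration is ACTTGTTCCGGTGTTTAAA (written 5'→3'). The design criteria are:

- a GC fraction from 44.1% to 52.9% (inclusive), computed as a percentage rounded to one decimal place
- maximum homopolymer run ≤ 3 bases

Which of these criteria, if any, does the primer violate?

Base counts: A=4, T=8, G=4, C=3 (length 19).
GC content: GC 7/19 = 36.8%, outside 44.1–52.9% ✗
homopolymer run: longest run = 3 ✓

Fails: GC content.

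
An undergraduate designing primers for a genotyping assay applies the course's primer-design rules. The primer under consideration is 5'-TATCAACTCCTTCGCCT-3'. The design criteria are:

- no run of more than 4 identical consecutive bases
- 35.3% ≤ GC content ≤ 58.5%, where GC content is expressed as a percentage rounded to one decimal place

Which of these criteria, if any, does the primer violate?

Base counts: A=3, T=6, G=1, C=7 (length 17).
homopolymer run: longest run = 2 ✓
GC content: GC 8/17 = 47.1% ✓

Meets all criteria.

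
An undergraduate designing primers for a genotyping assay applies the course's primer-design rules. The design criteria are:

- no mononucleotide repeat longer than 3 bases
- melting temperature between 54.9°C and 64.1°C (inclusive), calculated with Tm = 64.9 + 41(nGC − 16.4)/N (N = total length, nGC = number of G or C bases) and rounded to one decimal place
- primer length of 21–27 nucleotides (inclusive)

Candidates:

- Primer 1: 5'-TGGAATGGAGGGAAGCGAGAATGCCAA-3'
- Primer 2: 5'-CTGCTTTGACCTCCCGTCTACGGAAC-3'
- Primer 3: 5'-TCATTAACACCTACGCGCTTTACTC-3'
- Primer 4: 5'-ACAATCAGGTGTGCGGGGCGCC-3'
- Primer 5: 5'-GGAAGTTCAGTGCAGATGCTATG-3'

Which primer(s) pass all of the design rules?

Primer 1 (27 nt, A=10 T=3 G=11 C=3): longest run = 3 ✓; Tm = 64.9 + 41·(14 − 16.4)/27 = 61.3°C ✓; length 27 ✓ — passes.
Primer 2 (26 nt, A=4 T=7 G=5 C=10): longest run = 3 ✓; Tm = 64.9 + 41·(15 − 16.4)/26 = 62.7°C ✓; length 26 ✓ — passes.
Primer 3 (25 nt, A=6 T=8 G=2 C=9): longest run = 3 ✓; Tm = 64.9 + 41·(11 − 16.4)/25 = 56.0°C ✓; length 25 ✓ — passes.
Primer 4 (22 nt, A=4 T=3 G=9 C=6): longest run = 4, exceeds 3 ✗; Tm = 64.9 + 41·(15 − 16.4)/22 = 62.3°C ✓; length 22 ✓ — fails.
Primer 5 (23 nt, A=6 T=6 G=8 C=3): longest run = 2 ✓; Tm = 64.9 + 41·(11 − 16.4)/23 = 55.3°C ✓; length 23 ✓ — passes.

Primer 1, Primer 2, Primer 3 and Primer 5.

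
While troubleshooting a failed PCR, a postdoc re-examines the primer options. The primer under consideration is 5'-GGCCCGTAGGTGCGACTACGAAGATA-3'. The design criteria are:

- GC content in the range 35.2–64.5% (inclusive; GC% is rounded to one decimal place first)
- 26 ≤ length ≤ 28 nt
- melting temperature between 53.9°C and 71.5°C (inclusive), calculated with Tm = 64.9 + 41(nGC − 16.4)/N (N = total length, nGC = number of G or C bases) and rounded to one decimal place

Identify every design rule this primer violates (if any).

Base counts: A=7, T=4, G=9, C=6 (length 26).
GC content: GC 15/26 = 57.7% ✓
length: length 26 ✓
Tm: Tm = 64.9 + 41·(15 − 16.4)/26 = 62.7°C ✓

Meets all criteria.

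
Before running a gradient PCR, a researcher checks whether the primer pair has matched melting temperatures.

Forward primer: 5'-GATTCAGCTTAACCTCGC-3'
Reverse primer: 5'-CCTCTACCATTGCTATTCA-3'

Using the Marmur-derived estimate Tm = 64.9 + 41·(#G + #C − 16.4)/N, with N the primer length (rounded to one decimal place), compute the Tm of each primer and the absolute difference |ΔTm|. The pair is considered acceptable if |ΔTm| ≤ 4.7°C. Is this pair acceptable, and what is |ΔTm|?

Forward: G+C = 9, N = 18 → Tm = 64.9 + 41·(9 − 16.4)/18 = 48.0°C.
Reverse: G+C = 8, N = 19 → Tm = 64.9 + 41·(8 − 16.4)/19 = 46.8°C.
|ΔTm| = |48.0 − 46.8| = 1.2°C, ≤ 4.7°C.

|ΔTm| = 1.2°C; the pair is acceptable.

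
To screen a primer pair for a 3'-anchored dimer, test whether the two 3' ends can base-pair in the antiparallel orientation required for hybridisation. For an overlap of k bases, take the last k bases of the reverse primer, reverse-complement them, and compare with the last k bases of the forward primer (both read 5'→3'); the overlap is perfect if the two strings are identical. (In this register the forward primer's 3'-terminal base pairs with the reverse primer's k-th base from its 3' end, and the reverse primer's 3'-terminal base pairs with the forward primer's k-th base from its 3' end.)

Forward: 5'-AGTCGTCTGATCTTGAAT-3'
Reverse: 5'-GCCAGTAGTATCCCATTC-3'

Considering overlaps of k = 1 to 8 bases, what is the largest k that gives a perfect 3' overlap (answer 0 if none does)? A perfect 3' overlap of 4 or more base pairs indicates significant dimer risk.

Longest perfect overlap: 4 complementary base pairs; significant dimer risk (threshold 4).

Last 8 bases (5'→3') — forward …TCTTGAAT, reverse …TCCCATTC.
Reverse complement of the reverse primer's last 8 bases: GAATGGGA; its first k bases are the reverse complement of the reverse primer's last k bases, so a perfect k-base overlap needs the forward primer's last k bases to equal them.
Comparing (forward last k vs required): k=1: T vs G ✗; k=2: AT vs GA ✗; k=3: AAT vs GAA ✗; k=4: GAAT vs GAAT ✓; k=5: TGAAT vs GAATG ✗; k=6: TTGAAT vs GAATGG ✗; k=7: CTTGAAT vs GAATGGG ✗; k=8: TCTTGAAT vs GAATGGGA ✗.
Only k = 4 is perfect, so the longest perfect 3' overlap is 4.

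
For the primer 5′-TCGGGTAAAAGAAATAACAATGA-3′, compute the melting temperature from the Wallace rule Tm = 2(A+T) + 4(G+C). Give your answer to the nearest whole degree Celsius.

60°C

Base counts: A=12, T=4, G=5, C=2 (length 23).
Tm = 2·(12+4) + 4·(5+2) = 2·16 + 4·7 = 32 + 28 = 60°C.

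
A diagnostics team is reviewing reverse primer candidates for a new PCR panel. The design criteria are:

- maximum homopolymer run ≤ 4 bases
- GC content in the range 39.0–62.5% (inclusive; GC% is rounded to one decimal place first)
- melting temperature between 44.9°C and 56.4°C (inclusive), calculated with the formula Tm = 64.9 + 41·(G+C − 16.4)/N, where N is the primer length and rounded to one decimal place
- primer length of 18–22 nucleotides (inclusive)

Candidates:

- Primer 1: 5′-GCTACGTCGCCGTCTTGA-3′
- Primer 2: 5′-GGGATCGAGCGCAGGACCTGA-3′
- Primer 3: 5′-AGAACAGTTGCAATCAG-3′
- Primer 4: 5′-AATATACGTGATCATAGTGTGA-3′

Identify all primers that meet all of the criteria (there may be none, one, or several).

Primer 1 (18 nt, A=2 T=5 G=5 C=6): longest run = 2 ✓; GC 11/18 = 61.1% ✓; Tm = 64.9 + 41·(11 − 16.4)/18 = 52.6°C ✓; length 18 ✓ — passes.
Primer 2 (21 nt, A=5 T=2 G=9 C=5): longest run = 3 ✓; GC 14/21 = 66.7%, outside 39.0–62.5% ✗; Tm = 64.9 + 41·(14 − 16.4)/21 = 60.2°C, outside 44.9–56.4°C ✗; length 21 ✓ — fails.
Primer 3 (17 nt, A=7 T=3 G=4 C=3): longest run = 2 ✓; GC 7/17 = 41.2% ✓; Tm = 64.9 + 41·(7 − 16.4)/17 = 42.2°C, outside 44.9–56.4°C ✗; length 17, outside 18–22 ✗ — fails.
Primer 4 (22 nt, A=8 T=7 G=5 C=2): longest run = 2 ✓; GC 7/22 = 31.8%, outside 39.0–62.5% ✗; Tm = 64.9 + 41·(7 − 16.4)/22 = 47.4°C ✓; length 22 ✓ — fails.

Primer 1 only.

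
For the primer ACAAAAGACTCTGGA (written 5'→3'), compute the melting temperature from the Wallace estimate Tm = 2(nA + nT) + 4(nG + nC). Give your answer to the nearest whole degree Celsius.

42°C

Base counts: A=7, T=2, G=3, C=3 (length 15).
Tm = 2·(7+2) + 4·(3+3) = 2·9 + 4·6 = 18 + 24 = 42°C.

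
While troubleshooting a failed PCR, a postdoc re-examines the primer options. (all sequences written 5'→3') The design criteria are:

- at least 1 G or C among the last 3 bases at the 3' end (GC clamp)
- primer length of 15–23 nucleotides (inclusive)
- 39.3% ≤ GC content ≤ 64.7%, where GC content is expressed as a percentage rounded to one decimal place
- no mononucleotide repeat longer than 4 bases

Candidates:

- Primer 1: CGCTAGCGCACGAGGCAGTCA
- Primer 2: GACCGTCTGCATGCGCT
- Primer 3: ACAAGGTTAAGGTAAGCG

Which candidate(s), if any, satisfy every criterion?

Primer 1 (21 nt, A=5 T=2 G=7 C=7): 3' end TCA has 1 G/C ✓; length 21 ✓; GC 14/21 = 66.7%, outside 39.3–64.7% ✗; longest run = 2 ✓ — fails.
Primer 2 (17 nt, A=2 T=4 G=5 C=6): 3' end GCT has 2 G/C ✓; length 17 ✓; GC 11/17 = 64.7% ✓; longest run = 2 ✓ — passes.
Primer 3 (18 nt, A=7 T=3 G=6 C=2): 3' end GCG has 3 G/C ✓; length 18 ✓; GC 8/18 = 44.4% ✓; longest run = 2 ✓ — passes.

Primer 2 and Primer 3.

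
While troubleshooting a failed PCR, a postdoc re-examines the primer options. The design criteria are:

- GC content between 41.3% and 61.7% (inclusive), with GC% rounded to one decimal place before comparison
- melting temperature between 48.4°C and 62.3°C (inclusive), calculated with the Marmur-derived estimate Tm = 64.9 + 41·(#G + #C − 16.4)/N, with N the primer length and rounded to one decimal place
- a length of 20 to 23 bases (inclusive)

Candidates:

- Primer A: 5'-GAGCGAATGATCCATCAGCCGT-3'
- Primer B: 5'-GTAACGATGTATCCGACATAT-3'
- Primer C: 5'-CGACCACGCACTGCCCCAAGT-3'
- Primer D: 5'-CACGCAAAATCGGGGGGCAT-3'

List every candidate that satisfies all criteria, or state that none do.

Primer A (22 nt, A=6 T=4 G=6 C=6): GC 12/22 = 54.5% ✓; Tm = 64.9 + 41·(12 − 16.4)/22 = 56.7°C ✓; length 22 ✓ — passes.
Primer B (21 nt, A=7 T=6 G=4 C=4): GC 8/21 = 38.1%, outside 41.3–61.7% ✗; Tm = 64.9 + 41·(8 − 16.4)/21 = 48.5°C ✓; length 21 ✓ — fails.
Primer C (21 nt, A=5 T=2 G=4 C=10): GC 14/21 = 66.7%, outside 41.3–61.7% ✗; Tm = 64.9 + 41·(14 − 16.4)/21 = 60.2°C ✓; length 21 ✓ — fails.
Primer D (20 nt, A=6 T=2 G=7 C=5): GC 12/20 = 60.0% ✓; Tm = 64.9 + 41·(12 − 16.4)/20 = 55.9°C ✓; length 20 ✓ — passes.

Primer A and Primer D.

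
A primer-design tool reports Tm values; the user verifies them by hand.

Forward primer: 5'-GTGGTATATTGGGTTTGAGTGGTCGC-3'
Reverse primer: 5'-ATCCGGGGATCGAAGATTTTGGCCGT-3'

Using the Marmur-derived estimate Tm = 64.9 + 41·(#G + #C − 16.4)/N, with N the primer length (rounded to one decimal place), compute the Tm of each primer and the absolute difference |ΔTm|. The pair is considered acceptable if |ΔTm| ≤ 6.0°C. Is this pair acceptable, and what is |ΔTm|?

Forward: G+C = 13, N = 26 → Tm = 64.9 + 41·(13 − 16.4)/26 = 59.5°C.
Reverse: G+C = 14, N = 26 → Tm = 64.9 + 41·(14 − 16.4)/26 = 61.1°C.
|ΔTm| = |59.5 − 61.1| = 1.6°C, ≤ 6.0°C.

|ΔTm| = 1.6°C; the pair is acceptable.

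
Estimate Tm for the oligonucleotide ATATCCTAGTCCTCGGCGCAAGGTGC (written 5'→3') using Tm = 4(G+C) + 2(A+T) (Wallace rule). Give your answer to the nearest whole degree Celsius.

82°C

Base counts: A=5, T=6, G=7, C=8 (length 26).
Tm = 2·(5+6) + 4·(7+8) = 2·11 + 4·15 = 22 + 60 = 82°C.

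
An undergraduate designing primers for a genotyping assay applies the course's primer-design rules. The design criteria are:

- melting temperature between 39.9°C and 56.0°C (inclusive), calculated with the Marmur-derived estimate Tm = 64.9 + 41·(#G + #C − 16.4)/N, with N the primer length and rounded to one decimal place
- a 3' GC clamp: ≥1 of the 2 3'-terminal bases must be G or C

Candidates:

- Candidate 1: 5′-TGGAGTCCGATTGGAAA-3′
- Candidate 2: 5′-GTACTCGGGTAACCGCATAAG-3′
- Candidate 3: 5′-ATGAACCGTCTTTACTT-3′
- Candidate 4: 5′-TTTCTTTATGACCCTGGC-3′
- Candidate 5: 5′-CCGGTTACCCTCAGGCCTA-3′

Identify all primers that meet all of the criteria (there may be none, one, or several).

Candidate 1 (17 nt, A=5 T=4 G=6 C=2): Tm = 64.9 + 41·(8 − 16.4)/17 = 44.6°C ✓; 3' end AA has 0 G/C, need ≥1 ✗ — fails.
Candidate 2 (21 nt, A=6 T=4 G=6 C=5): Tm = 64.9 + 41·(11 − 16.4)/21 = 54.4°C ✓; 3' end AG has 1 G/C ✓ — passes.
Candidate 3 (17 nt, A=4 T=7 G=2 C=4): Tm = 64.9 + 41·(6 − 16.4)/17 = 39.8°C, outside 39.9–56.0°C ✗; 3' end TT has 0 G/C, need ≥1 ✗ — fails.
Candidate 4 (18 nt, A=2 T=8 G=3 C=5): Tm = 64.9 + 41·(8 − 16.4)/18 = 45.8°C ✓; 3' end GC has 2 G/C ✓ — passes.
Candidate 5 (19 nt, A=3 T=4 G=4 C=8): Tm = 64.9 + 41·(12 − 16.4)/19 = 55.4°C ✓; 3' end TA has 0 G/C, need ≥1 ✗ — fails.

Candidate 2 and Candidate 4.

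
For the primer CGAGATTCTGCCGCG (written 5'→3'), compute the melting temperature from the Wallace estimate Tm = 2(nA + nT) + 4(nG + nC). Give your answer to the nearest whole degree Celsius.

Base counts: A=2, T=3, G=5, C=5 (length 15).
Tm = 2·(2+3) + 4·(5+5) = 2·5 + 4·10 = 10 + 40 = 50°C.

50°C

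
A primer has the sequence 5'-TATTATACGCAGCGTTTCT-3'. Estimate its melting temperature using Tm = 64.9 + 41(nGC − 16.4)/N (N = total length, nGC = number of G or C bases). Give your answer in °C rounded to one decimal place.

Base counts: A=4, T=8, G=3, C=4; G+C = 7, N = 19.
Tm = 64.9 + 41·(7 − 16.4)/19 = 64.9 + -385.40/19 = 44.6°C.

44.6°C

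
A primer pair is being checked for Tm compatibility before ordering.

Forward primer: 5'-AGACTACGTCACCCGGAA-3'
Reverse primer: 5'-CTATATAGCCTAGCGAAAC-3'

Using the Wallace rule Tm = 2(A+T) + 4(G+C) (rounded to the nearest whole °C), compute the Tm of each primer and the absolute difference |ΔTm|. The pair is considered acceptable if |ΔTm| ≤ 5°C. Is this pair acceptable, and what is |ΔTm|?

Forward: A=6 T=2 G=4 C=6 → Tm = 2·8 + 4·10 = 56°C.
Reverse: A=7 T=4 G=3 C=5 → Tm = 2·11 + 4·8 = 54°C.
|ΔTm| = |56 − 54| = 2°C, ≤ 5°C.

|ΔTm| = 2°C; the pair is acceptable.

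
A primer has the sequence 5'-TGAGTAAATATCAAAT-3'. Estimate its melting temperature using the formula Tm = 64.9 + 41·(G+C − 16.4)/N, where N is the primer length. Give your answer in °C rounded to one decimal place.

30.6°C

Base counts: A=8, T=5, G=2, C=1; G+C = 3, N = 16.
Tm = 64.9 + 41·(3 − 16.4)/16 = 64.9 + -549.40/16 = 30.6°C.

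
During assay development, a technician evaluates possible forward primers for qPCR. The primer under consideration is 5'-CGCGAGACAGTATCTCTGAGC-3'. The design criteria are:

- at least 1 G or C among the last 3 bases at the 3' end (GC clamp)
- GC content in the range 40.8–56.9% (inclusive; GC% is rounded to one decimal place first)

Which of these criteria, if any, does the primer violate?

Base counts: A=5, T=4, G=6, C=6 (length 21).
GC clamp: 3' end AGC has 2 G/C ✓
GC content: GC 12/21 = 57.1%, outside 40.8–56.9% ✗

Fails: GC content.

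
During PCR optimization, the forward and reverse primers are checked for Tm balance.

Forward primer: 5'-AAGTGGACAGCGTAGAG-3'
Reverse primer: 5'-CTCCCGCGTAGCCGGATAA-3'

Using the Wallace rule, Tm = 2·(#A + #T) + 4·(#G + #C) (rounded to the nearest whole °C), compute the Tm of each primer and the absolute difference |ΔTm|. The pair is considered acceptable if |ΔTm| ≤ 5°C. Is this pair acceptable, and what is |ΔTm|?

|ΔTm| = 10°C; the pair is not acceptable.

Forward: A=6 T=2 G=7 C=2 → Tm = 2·8 + 4·9 = 52°C.
Reverse: A=4 T=3 G=5 C=7 → Tm = 2·7 + 4·12 = 62°C.
|ΔTm| = |52 − 62| = 10°C, > 5°C.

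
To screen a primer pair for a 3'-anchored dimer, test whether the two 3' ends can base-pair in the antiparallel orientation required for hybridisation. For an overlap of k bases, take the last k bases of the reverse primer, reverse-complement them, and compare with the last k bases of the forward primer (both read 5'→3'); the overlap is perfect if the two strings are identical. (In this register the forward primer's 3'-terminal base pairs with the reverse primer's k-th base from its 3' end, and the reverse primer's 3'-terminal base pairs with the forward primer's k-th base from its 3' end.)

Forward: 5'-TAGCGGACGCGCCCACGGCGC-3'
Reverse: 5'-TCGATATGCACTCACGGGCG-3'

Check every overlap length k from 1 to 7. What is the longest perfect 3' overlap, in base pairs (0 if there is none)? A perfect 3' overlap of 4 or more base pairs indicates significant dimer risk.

Last 7 bases (5'→3') — forward …ACGGCGC, reverse …ACGGGCG.
Reverse complement of the reverse primer's last 7 bases: CGCCCGT; its first k bases are the reverse complement of the reverse primer's last k bases, so a perfect k-base overlap needs the forward primer's last k bases to equal them.
Comparing (forward last k vs required): k=1: C vs C ✓; k=2: GC vs CG ✗; k=3: CGC vs CGC ✓; k=4: GCGC vs CGCC ✗; k=5: GGCGC vs CGCCC ✗; k=6: CGGCGC vs CGCCCG ✗; k=7: ACGGCGC vs CGCCCGT ✗.
Perfect overlaps at k = 1, 3; the largest is 3.

Longest perfect overlap: 3 complementary base pairs; below the dimer-risk threshold (threshold 4).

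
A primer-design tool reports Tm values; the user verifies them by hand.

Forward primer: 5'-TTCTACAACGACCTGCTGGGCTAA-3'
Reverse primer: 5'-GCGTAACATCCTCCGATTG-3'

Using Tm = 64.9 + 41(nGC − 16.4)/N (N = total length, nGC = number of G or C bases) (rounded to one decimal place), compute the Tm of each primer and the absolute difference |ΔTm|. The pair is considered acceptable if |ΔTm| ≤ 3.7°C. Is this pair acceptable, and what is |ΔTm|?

Forward: G+C = 12, N = 24 → Tm = 64.9 + 41·(12 − 16.4)/24 = 57.4°C.
Reverse: G+C = 10, N = 19 → Tm = 64.9 + 41·(10 − 16.4)/19 = 51.1°C.
|ΔTm| = |57.4 − 51.1| = 6.3°C, > 3.7°C.

|ΔTm| = 6.3°C; the pair is not acceptable.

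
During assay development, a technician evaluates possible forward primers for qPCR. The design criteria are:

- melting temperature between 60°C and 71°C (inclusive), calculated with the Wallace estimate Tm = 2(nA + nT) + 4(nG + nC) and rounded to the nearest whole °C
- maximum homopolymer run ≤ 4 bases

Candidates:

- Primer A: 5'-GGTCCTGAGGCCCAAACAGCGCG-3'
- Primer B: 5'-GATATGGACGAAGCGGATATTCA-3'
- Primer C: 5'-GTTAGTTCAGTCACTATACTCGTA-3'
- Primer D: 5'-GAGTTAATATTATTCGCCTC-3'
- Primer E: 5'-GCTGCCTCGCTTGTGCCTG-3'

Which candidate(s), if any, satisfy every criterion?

Primer B, Primer C and Primer E.

Primer A (23 nt, A=5 T=2 G=8 C=8): Tm = 2·7 + 4·16 = 78°C, outside 60–71°C ✗; longest run = 3 ✓ — fails.
Primer B (23 nt, A=8 T=5 G=7 C=3): Tm = 2·13 + 4·10 = 66°C ✓; longest run = 2 ✓ — passes.
Primer C (24 nt, A=6 T=9 G=4 C=5): Tm = 2·15 + 4·9 = 66°C ✓; longest run = 2 ✓ — passes.
Primer D (20 nt, A=5 T=8 G=3 C=4): Tm = 2·13 + 4·7 = 54°C, outside 60–71°C ✗; longest run = 2 ✓ — fails.
Primer E (19 nt, A=0 T=6 G=6 C=7): Tm = 2·6 + 4·13 = 64°C ✓; longest run = 2 ✓ — passes.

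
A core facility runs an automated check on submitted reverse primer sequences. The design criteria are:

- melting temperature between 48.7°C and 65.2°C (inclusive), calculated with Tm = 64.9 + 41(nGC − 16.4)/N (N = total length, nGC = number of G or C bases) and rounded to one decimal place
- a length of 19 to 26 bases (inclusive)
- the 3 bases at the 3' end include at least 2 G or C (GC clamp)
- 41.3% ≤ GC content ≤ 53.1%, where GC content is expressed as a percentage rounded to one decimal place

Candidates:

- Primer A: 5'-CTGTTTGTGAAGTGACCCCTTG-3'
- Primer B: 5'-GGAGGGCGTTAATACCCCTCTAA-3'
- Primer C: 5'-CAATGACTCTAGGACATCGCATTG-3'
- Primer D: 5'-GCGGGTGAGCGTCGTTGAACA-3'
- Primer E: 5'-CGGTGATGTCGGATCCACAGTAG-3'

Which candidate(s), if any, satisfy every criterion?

Primer A (22 nt, A=3 T=8 G=6 C=5): Tm = 64.9 + 41·(11 − 16.4)/22 = 54.8°C ✓; length 22 ✓; 3' end TTG has 1 G/C, need ≥2 ✗; GC 11/22 = 50.0% ✓ — fails.
Primer B (23 nt, A=6 T=5 G=6 C=6): Tm = 64.9 + 41·(12 − 16.4)/23 = 57.1°C ✓; length 23 ✓; 3' end TAA has 0 G/C, need ≥2 ✗; GC 12/23 = 52.2% ✓ — fails.
Primer C (24 nt, A=7 T=6 G=5 C=6): Tm = 64.9 + 41·(11 − 16.4)/24 = 55.7°C ✓; length 24 ✓; 3' end TTG has 1 G/C, need ≥2 ✗; GC 11/24 = 45.8% ✓ — fails.
Primer D (21 nt, A=4 T=4 G=9 C=4): Tm = 64.9 + 41·(13 − 16.4)/21 = 58.3°C ✓; length 21 ✓; 3' end ACA has 1 G/C, need ≥2 ✗; GC 13/21 = 61.9%, outside 41.3–53.1% ✗ — fails.
Primer E (23 nt, A=5 T=5 G=8 C=5): Tm = 64.9 + 41·(13 − 16.4)/23 = 58.8°C ✓; length 23 ✓; 3' end TAG has 1 G/C, need ≥2 ✗; GC 13/23 = 56.5%, outside 41.3–53.1% ✗ — fails.

None of the candidates satisfy all criteria.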